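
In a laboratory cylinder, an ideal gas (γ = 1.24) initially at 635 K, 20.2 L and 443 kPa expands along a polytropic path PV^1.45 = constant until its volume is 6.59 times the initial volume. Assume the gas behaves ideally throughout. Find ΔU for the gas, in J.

-21300 J

n = P₁V₁/(RT₁) = 443×20.2/(8.314×635) = 1.70 mol.
Polytropic n=1.45: T₂ = T₁(V₁/V₂)^(n−1) = 635×(0.152)^0.45 = 272 K; P₂ = P₁(V₁/V₂)^n = 28.8 kPa.
For an ideal gas ΔU = nCvΔT with Cv = R/(γ−1) = 34.6 J/(mol·K).
ΔU = 1.70×34.6×(272−635) = -21300 J.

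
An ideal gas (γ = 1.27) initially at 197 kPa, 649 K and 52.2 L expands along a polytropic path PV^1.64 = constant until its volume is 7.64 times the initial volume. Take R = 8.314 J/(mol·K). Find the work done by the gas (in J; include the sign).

11700 J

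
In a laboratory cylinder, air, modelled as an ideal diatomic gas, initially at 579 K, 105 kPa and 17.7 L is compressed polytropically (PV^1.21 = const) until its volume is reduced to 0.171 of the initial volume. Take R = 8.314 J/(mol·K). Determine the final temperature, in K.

Polytropic n=1.21: T₂ = T₁(V₁/V₂)^(n−1) = 579×(5.85)^0.21 = 839 K; P₂ = P₁(V₁/V₂)^n = 890 kPa.

839 K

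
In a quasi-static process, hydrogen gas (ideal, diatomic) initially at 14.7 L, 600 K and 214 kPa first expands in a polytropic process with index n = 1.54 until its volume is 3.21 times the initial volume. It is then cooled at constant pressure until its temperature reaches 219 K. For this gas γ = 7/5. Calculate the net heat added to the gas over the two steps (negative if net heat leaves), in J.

-2800 J

n = P₁V₁/(RT₁) = 214×14.7/(8.314×600) = 0.631 mol.
Step 1 — Polytropic n=1.54: T₂ = T₁(V₁/V₂)^(n−1) = 600×(0.312)^0.54 = 320 K; P₂ = P₁(V₁/V₂)^n = 35.5 kPa.
W = (P₁V₁−P₂V₂)/(n−1) = (214×14.7−35.5×47.2)/0.54 = 2720 J.
ΔU = nCvΔT = 0.631×20.8×(320−600) = -3680 J.
Q = ΔU + W = -953 J.
State after step 1: P = 35.5 kPa, V = 47.2 L, T = 320 K.
Step 2 — Isobaric: P stays 35.5 kPa; V/T = const ⇒ T₂ = 219 K, V₂ = 32.3 L.
W = PΔV = 35.5×(32.3−47.2) kPa·L = -528 J.
ΔU = nCvΔT = 0.631×20.8×(219−320) = -1320 J.
Q = ΔU + W = nCpΔT = -1850 J.
Net over both steps: W = 2190 J, Q = -2800 J, ΔU = -4990 J.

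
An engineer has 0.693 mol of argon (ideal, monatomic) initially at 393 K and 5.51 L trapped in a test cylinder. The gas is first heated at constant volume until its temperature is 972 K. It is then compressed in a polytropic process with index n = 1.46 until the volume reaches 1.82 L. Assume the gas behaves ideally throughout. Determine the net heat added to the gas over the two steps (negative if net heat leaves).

2500 J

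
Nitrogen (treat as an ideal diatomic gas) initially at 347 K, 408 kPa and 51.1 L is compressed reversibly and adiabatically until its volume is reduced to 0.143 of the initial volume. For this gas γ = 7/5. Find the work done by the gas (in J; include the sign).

-61300 J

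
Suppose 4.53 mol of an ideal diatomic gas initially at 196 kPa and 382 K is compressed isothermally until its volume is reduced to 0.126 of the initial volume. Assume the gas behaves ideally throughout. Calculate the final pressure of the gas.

V₁ = nRT₁/P₁ = 4.53×8.314×382/196 = 73.4 L.
Isothermal: T stays 382 K; PV = const ⇒ V₂ = 9.25 L, P₂ = 1560 kPa.

1560 kPa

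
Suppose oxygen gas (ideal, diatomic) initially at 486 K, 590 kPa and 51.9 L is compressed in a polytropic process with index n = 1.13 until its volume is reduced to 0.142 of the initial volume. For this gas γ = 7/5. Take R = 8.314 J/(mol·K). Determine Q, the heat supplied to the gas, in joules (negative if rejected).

n = P₁V₁/(RT₁) = 590×51.9/(8.314×486) = 7.58 mol.
Polytropic n=1.13: T₂ = T₁(V₁/V₂)^(n−1) = 486×(7.04)^0.13 = 626 K; P₂ = P₁(V₁/V₂)^n = 5360 kPa.
W = (P₁V₁−P₂V₂)/(n−1) = (590×51.9−5360×7.37)/0.13 = -68000 J.
ΔU = nCvΔT = 7.58×20.8×(626−486) = 22100 J.
Q = ΔU + W = -45900 J.

-45900 J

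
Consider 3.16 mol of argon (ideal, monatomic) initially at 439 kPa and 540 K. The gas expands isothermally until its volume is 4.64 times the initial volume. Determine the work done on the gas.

-21800 J

V₁ = nRT₁/P₁ = 3.16×8.314×540/439 = 32.3 L.
Isothermal: T stays 540 K; PV = const ⇒ V₂ = 150 L, P₂ = 94.6 kPa.
W = nRT ln(V₂/V₁) = 3.16×8.314×540×ln(4.64) = 21800 J.
Work done on the gas = −W_by = -21800 J.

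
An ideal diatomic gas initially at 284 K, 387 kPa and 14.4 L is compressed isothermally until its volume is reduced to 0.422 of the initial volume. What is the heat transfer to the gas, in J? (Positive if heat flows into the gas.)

n = P₁V₁/(RT₁) = 387×14.4/(8.314×284) = 2.36 mol.
Isothermal: T stays 284 K; PV = const ⇒ V₂ = 6.08 L, P₂ = 917 kPa.
ΔU = 0 (ideal gas, T constant).
W = nRT ln(V₂/V₁) = 2.36×8.314×284×ln(0.422) = -4810 J.
Q = ΔU + W = -4810 J.

-4810 J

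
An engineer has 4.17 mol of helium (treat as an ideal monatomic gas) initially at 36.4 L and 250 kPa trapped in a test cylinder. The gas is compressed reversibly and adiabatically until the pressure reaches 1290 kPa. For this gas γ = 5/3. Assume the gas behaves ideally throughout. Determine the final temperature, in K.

T₁ = P₁V₁/(nR) = 250×36.4/(4.17×8.314) = 262 K.
Adiabatic: T₂/T₁ = (P₂/P₁)^((γ−1)/γ) ⇒ T₂ = 262×(5.16)^0.400 = 506 K; V₂ = 13.6 L.

506 K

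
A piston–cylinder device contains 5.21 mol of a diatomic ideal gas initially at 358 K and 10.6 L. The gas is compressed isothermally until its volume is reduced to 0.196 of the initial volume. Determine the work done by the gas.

-25300 J

P₁ = nRT₁/V₁ = 5.21×8.314×358/10.6 = 1460 kPa.
Isothermal: T stays 358 K; PV = const ⇒ V₂ = 2.08 L, P₂ = 7460 kPa.
W = nRT ln(V₂/V₁) = 5.21×8.314×358×ln(0.196) = -25300 J.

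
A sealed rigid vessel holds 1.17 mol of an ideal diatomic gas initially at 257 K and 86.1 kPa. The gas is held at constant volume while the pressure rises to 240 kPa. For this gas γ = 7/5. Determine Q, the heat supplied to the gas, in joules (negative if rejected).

V₁ = nRT₁/P₁ = 1.17×8.314×257/86.1 = 29.0 L.
Isochoric: V stays 29.0 L; P/T = const ⇒ T₂ = 716 K, P₂ = 240 kPa.
W = 0 (no volume change).
ΔU = nCvΔT = 1.17×20.8×(716−257) = 11200 J.
Q = ΔU = 11200 J.

11200 J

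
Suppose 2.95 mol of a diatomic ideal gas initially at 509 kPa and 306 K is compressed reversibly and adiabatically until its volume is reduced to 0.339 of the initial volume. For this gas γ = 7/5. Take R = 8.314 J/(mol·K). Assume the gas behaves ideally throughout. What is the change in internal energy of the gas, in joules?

10200 J

V₁ = nRT₁/P₁ = 2.95×8.314×306/509 = 14.7 L.
Adiabatic: TV^(γ−1) = const ⇒ T₂ = 306×(2.95)^0.400 = 472 K; PV^γ = const ⇒ P₂ = 2310 kPa.
For an ideal gas ΔU = nCvΔT with Cv = (5/2)R = 20.8 J/(mol·K).
ΔU = 2.95×20.8×(472−306) = 10200 J.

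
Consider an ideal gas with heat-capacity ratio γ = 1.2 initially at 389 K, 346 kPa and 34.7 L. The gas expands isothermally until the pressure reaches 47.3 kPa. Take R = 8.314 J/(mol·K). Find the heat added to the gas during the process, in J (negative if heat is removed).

23900 J

n = P₁V₁/(RT₁) = 346×34.7/(8.314×389) = 3.71 mol.
Isothermal: T stays 389 K; PV = const ⇒ V₂ = 254 L, P₂ = 47.3 kPa.
ΔU = 0 (ideal gas, T constant).
W = nRT ln(V₂/V₁) = 3.71×8.314×389×ln(7.32) = 23900 J.
Q = ΔU + W = 23900 J.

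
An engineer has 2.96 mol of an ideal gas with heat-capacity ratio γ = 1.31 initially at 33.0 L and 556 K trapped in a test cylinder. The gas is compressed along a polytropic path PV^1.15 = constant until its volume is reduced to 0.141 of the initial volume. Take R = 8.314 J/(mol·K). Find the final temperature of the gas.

746 K

P₁ = nRT₁/V₁ = 2.96×8.314×556/33.0 = 415 kPa.
Polytropic n=1.15: T₂ = T₁(V₁/V₂)^(n−1) = 556×(7.09)^0.15 = 746 K; P₂ = P₁(V₁/V₂)^n = 3950 kPa.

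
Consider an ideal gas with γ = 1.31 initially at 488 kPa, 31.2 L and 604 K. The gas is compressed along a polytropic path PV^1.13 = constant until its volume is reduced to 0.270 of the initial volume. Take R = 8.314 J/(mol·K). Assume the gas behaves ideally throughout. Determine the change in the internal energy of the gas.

9110 J

n = P₁V₁/(RT₁) = 488×31.2/(8.314×604) = 3.03 mol.
Polytropic n=1.13: T₂ = T₁(V₁/V₂)^(n−1) = 604×(3.70)^0.13 = 716 K; P₂ = P₁(V₁/V₂)^n = 2140 kPa.
For an ideal gas ΔU = nCvΔT with Cv = R/(γ−1) = 26.8 J/(mol·K).
ΔU = 3.03×26.8×(716−604) = 9110 J.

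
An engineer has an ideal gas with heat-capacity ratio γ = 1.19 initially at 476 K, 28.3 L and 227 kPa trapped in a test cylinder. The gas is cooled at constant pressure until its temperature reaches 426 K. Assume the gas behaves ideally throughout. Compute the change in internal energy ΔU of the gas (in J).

-3550 J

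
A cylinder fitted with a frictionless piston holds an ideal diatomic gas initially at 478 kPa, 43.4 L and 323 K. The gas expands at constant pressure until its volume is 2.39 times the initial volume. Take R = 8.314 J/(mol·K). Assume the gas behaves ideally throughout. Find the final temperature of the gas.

772 K

Isobaric: P stays 478 kPa; V/T = const ⇒ T₂ = 772 K, V₂ = 104 L.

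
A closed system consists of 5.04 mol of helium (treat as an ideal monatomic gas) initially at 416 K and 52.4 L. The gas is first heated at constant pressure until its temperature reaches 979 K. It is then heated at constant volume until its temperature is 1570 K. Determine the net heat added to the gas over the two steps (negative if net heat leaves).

96100 J

P₁ = nRT₁/V₁ = 5.04×8.314×416/52.4 = 333 kPa.
Step 1 — Isobaric: P stays 333 kPa; V/T = const ⇒ T₂ = 979 K, V₂ = 123 L.
W = PΔV = 333×(123−52.4) kPa·L = 23600 J.
ΔU = nCvΔT = 5.04×12.5×(979−416) = 35400 J.
Q = ΔU + W = nCpΔT = 59000 J.
State after step 1: P = 333 kPa, V = 123 L, T = 979 K.
Step 2 — Isochoric: V stays 123 L; P/T = const ⇒ T₂ = 1570 K, P₂ = 533 kPa.
W = 0 (no volume change).
ΔU = nCvΔT = 5.04×12.5×(1570−979) = 37100 J.
Q = ΔU = 37100 J.
Net over both steps: W = 23600 J, Q = 96100 J, ΔU = 72500 J.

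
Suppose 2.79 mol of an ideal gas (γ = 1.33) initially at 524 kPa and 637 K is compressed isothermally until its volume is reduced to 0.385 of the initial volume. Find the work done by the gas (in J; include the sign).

-14100 J

V₁ = nRT₁/P₁ = 2.79×8.314×637/524 = 28.2 L.
Isothermal: T stays 637 K; PV = const ⇒ V₂ = 10.9 L, P₂ = 1360 kPa.
W = nRT ln(V₂/V₁) = 2.79×8.314×637×ln(0.385) = -14100 J.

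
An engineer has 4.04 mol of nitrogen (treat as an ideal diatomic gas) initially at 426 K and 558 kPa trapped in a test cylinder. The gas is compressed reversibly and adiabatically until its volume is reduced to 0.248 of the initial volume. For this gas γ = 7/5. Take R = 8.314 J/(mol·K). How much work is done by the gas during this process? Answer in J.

-26700 J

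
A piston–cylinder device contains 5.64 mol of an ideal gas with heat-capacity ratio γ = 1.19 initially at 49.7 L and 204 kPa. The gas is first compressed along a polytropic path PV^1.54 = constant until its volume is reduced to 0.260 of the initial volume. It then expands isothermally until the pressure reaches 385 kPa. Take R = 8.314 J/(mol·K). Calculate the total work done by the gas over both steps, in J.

10100 J

T₁ = P₁V₁/(nR) = 204×49.7/(5.64×8.314) = 216 K.
Step 1 — Polytropic n=1.54: T₂ = T₁(V₁/V₂)^(n−1) = 216×(3.85)^0.54 = 448 K; P₂ = P₁(V₁/V₂)^n = 1620 kPa.
W = (P₁V₁−P₂V₂)/(n−1) = (204×49.7−1620×12.9)/0.54 = -20100 J.
ΔU = nCvΔT = 5.64×43.8×(448−216) = 57100 J.
Q = ΔU + W = 37000 J.
State after step 1: P = 1620 kPa, V = 12.9 L, T = 448 K.
Step 2 — Isothermal: T stays 448 K; PV = const ⇒ V₂ = 54.5 L, P₂ = 385 kPa.
ΔU = 0 (ideal gas, T constant).
W = nRT ln(V₂/V₁) = 5.64×8.314×448×ln(4.22) = 30200 J.
Q = ΔU + W = 30200 J.
Net over both steps: W = 10100 J, Q = 67200 J, ΔU = 57100 J.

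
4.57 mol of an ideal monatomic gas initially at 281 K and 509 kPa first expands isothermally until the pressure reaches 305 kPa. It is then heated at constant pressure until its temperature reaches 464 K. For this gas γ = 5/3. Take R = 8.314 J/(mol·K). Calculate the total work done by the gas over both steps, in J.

V₁ = nRT₁/P₁ = 4.57×8.314×281/509 = 21.0 L.
Step 1 — Isothermal: T stays 281 K; PV = const ⇒ V₂ = 35.0 L, P₂ = 305 kPa.
ΔU = 0 (ideal gas, T constant).
W = nRT ln(V₂/V₁) = 4.57×8.314×281×ln(1.67) = 5470 J.
Q = ΔU + W = 5470 J.
State after step 1: P = 305 kPa, V = 35.0 L, T = 281 K.
Step 2 — Isobaric: P stays 305 kPa; V/T = const ⇒ T₂ = 464 K, V₂ = 57.8 L.
W = PΔV = 305×(57.8−35.0) kPa·L = 6950 J.
ΔU = nCvΔT = 4.57×12.5×(464−281) = 10400 J.
Q = ΔU + W = nCpΔT = 17400 J.
Net over both steps: W = 12400 J, Q = 22900 J, ΔU = 10400 J.

12400 J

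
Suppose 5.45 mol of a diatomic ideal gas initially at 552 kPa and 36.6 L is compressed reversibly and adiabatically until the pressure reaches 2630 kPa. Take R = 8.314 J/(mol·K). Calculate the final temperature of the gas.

697 K

T₁ = P₁V₁/(nR) = 552×36.6/(5.45×8.314) = 446 K.
Adiabatic: T₂/T₁ = (P₂/P₁)^((γ−1)/γ) ⇒ T₂ = 446×(4.76)^0.286 = 697 K; V₂ = 12.0 L.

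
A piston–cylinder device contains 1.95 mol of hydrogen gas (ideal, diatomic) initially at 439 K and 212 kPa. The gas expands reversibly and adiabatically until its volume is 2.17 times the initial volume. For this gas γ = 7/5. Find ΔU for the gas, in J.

-4740 J

V₁ = nRT₁/P₁ = 1.95×8.314×439/212 = 33.6 L.
Adiabatic: TV^(γ−1) = const ⇒ T₂ = 439×(0.461)^0.400 = 322 K; PV^γ = const ⇒ P₂ = 71.7 kPa.
For an ideal gas ΔU = nCvΔT with Cv = (5/2)R = 20.8 J/(mol·K).
ΔU = 1.95×20.8×(322−439) = -4740 J.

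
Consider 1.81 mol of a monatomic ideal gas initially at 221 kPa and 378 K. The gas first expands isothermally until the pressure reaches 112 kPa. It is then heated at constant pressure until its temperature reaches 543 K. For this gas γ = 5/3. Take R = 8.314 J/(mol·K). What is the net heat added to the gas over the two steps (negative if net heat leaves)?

V₁ = nRT₁/P₁ = 1.81×8.314×378/221 = 25.7 L.
Step 1 — Isothermal: T stays 378 K; PV = const ⇒ V₂ = 50.8 L, P₂ = 112 kPa.
ΔU = 0 (ideal gas, T constant).
W = nRT ln(V₂/V₁) = 1.81×8.314×378×ln(1.97) = 3870 J.
Q = ΔU + W = 3870 J.
State after step 1: P = 112 kPa, V = 50.8 L, T = 378 K.
Step 2 — Isobaric: P stays 112 kPa; V/T = const ⇒ T₂ = 543 K, V₂ = 73.0 L.
W = PΔV = 112×(73.0−50.8) kPa·L = 2480 J.
ΔU = nCvΔT = 1.81×12.5×(543−378) = 3720 J.
Q = ΔU + W = nCpΔT = 6210 J.
Net over both steps: W = 6350 J, Q = 10100 J, ΔU = 3720 J.

10100 J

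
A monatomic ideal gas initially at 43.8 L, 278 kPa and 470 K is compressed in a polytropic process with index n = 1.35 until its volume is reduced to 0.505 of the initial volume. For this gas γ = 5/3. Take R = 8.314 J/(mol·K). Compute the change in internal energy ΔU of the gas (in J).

4930 J

n = P₁V₁/(RT₁) = 278×43.8/(8.314×470) = 3.12 mol.
Polytropic n=1.35: T₂ = T₁(V₁/V₂)^(n−1) = 470×(1.98)^0.35 = 597 K; P₂ = P₁(V₁/V₂)^n = 699 kPa.
For an ideal gas ΔU = nCvΔT with Cv = (3/2)R = 12.5 J/(mol·K).
ΔU = 3.12×12.5×(597−470) = 4930 J.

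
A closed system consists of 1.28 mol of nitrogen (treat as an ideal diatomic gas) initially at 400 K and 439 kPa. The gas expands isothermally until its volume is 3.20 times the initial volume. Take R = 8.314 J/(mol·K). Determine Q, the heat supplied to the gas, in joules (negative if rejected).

V₁ = nRT₁/P₁ = 1.28×8.314×400/439 = 9.70 L.
Isothermal: T stays 400 K; PV = const ⇒ V₂ = 31.0 L, P₂ = 137 kPa.
ΔU = 0 (ideal gas, T constant).
W = nRT ln(V₂/V₁) = 1.28×8.314×400×ln(3.20) = 4950 J.
Q = ΔU + W = 4950 J.

4950 J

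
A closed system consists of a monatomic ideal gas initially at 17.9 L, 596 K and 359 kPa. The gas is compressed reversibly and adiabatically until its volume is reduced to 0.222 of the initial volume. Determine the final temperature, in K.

1630 K

Adiabatic: TV^(γ−1) = const ⇒ T₂ = 596×(4.50)^0.667 = 1630 K; PV^γ = const ⇒ P₂ = 4410 kPa.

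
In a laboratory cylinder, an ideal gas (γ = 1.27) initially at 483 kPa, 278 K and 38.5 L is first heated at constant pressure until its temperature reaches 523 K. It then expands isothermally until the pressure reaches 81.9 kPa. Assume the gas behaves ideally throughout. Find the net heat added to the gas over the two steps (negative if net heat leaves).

139000 J

n = P₁V₁/(RT₁) = 483×38.5/(8.314×278) = 8.05 mol.
Step 1 — Isobaric: P stays 483 kPa; V/T = const ⇒ T₂ = 523 K, V₂ = 72.4 L.
W = PΔV = 483×(72.4−38.5) kPa·L = 16400 J.
ΔU = nCvΔT = 8.05×30.8×(523−278) = 60700 J.
Q = ΔU + W = nCpΔT = 77100 J.
State after step 1: P = 483 kPa, V = 72.4 L, T = 523 K.
Step 2 — Isothermal: T stays 523 K; PV = const ⇒ V₂ = 427 L, P₂ = 81.9 kPa.
ΔU = 0 (ideal gas, T constant).
W = nRT ln(V₂/V₁) = 8.05×8.314×523×ln(5.90) = 62100 J.
Q = ΔU + W = 62100 J.
Net over both steps: W = 78500 J, Q = 139000 J, ΔU = 60700 J.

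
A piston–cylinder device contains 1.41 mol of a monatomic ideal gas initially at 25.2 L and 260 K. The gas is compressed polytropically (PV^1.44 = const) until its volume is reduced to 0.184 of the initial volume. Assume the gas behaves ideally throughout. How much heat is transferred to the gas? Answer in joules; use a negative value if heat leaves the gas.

P₁ = nRT₁/V₁ = 1.41×8.314×260/25.2 = 121 kPa.
Polytropic n=1.44: T₂ = T₁(V₁/V₂)^(n−1) = 260×(5.43)^0.44 = 548 K; P₂ = P₁(V₁/V₂)^n = 1380 kPa.
W = (P₁V₁−P₂V₂)/(n−1) = (121×25.2−1380×4.64)/0.44 = -7660 J.
ΔU = nCvΔT = 1.41×12.5×(548−260) = 5060 J.
Q = ΔU + W = -2610 J.

-2610 J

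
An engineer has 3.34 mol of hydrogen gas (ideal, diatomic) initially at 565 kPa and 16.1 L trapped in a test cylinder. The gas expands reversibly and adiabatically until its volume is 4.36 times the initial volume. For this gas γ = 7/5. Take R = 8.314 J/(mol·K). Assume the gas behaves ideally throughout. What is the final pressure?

T₁ = P₁V₁/(nR) = 565×16.1/(3.34×8.314) = 328 K.
Adiabatic: TV^(γ−1) = const ⇒ T₂ = 328×(0.229)^0.400 = 182 K; PV^γ = const ⇒ P₂ = 71.9 kPa.

71.9 kPa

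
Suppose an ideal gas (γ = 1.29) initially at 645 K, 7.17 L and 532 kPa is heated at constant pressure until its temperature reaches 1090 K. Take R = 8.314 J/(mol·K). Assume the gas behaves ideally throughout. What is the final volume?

Isobaric: P stays 532 kPa; V/T = const ⇒ T₂ = 1090 K, V₂ = 12.1 L.

12.1 L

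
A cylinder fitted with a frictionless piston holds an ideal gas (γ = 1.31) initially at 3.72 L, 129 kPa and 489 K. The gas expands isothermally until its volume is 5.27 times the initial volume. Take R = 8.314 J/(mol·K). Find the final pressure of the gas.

Isothermal: T stays 489 K; PV = const ⇒ V₂ = 19.6 L, P₂ = 24.5 kPa.

24.5 kPa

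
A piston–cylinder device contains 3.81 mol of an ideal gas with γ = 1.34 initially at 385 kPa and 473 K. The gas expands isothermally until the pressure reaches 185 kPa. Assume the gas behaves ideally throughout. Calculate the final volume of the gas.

81.0 L

V₁ = nRT₁/P₁ = 3.81×8.314×473/385 = 38.9 L.
Isothermal: T stays 473 K; PV = const ⇒ V₂ = 81.0 L, P₂ = 185 kPa.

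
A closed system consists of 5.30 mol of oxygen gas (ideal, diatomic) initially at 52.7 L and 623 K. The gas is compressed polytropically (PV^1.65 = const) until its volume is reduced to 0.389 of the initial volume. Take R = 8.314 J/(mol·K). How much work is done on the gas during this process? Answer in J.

P₁ = nRT₁/V₁ = 5.30×8.314×623/52.7 = 521 kPa.
Polytropic n=1.65: T₂ = T₁(V₁/V₂)^(n−1) = 623×(2.57)^0.65 = 1150 K; P₂ = P₁(V₁/V₂)^n = 2470 kPa.
W = (P₁V₁−P₂V₂)/(n−1) = (521×52.7−2470×20.5)/0.65 = -35800 J.
Work done on the gas = −W_by = 35800 J.

35800 J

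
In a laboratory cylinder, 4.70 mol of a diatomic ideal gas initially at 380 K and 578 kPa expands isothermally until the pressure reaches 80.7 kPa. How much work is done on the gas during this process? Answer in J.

V₁ = nRT₁/P₁ = 4.70×8.314×380/578 = 25.7 L.
Isothermal: T stays 380 K; PV = const ⇒ V₂ = 184 L, P₂ = 80.7 kPa.
W = nRT ln(V₂/V₁) = 4.70×8.314×380×ln(7.16) = 29200 J.
Work done on the gas = −W_by = -29200 J.

-29200 J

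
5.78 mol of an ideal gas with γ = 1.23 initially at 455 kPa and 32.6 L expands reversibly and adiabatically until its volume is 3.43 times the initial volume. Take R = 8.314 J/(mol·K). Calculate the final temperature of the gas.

T₁ = P₁V₁/(nR) = 455×32.6/(5.78×8.314) = 309 K.
Adiabatic: TV^(γ−1) = const ⇒ T₂ = 309×(0.292)^0.230 = 232 K; PV^γ = const ⇒ P₂ = 99.9 kPa.

232 K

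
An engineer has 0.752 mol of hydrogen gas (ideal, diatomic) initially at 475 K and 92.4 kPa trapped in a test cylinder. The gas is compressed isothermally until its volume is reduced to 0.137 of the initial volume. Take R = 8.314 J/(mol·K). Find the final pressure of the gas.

V₁ = nRT₁/P₁ = 0.752×8.314×475/92.4 = 32.1 L.
Isothermal: T stays 475 K; PV = const ⇒ V₂ = 4.40 L, P₂ = 674 kPa.

674 kPa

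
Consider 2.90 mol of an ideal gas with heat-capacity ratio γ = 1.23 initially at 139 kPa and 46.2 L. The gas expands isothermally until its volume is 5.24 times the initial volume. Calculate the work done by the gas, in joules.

10600 J

T₁ = P₁V₁/(nR) = 139×46.2/(2.90×8.314) = 266 K.
Isothermal: T stays 266 K; PV = const ⇒ V₂ = 242 L, P₂ = 26.5 kPa.
W = nRT ln(V₂/V₁) = 2.90×8.314×266×ln(5.24) = 10600 J.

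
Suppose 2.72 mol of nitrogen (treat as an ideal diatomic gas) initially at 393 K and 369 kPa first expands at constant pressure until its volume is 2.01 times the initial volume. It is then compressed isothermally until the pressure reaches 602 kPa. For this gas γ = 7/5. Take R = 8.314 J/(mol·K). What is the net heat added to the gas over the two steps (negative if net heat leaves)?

22700 J

V₁ = nRT₁/P₁ = 2.72×8.314×393/369 = 24.1 L.
Step 1 — Isobaric: P stays 369 kPa; V/T = const ⇒ T₂ = 790 K, V₂ = 48.4 L.
W = PΔV = 369×(48.4−24.1) kPa·L = 8980 J.
ΔU = nCvΔT = 2.72×20.8×(790−393) = 22400 J.
Q = ΔU + W = nCpΔT = 31400 J.
State after step 1: P = 369 kPa, V = 48.4 L, T = 790 K.
Step 2 — Isothermal: T stays 790 K; PV = const ⇒ V₂ = 29.7 L, P₂ = 602 kPa.
ΔU = 0 (ideal gas, T constant).
W = nRT ln(V₂/V₁) = 2.72×8.314×790×ln(0.613) = -8740 J.
Q = ΔU + W = -8740 J.
Net over both steps: W = 233 J, Q = 22700 J, ΔU = 22400 J.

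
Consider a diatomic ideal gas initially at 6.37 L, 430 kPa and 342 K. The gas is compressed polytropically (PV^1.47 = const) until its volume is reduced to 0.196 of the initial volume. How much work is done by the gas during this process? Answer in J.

-6710 J

n = P₁V₁/(RT₁) = 430×6.37/(8.314×342) = 0.963 mol.
Polytropic n=1.47: T₂ = T₁(V₁/V₂)^(n−1) = 342×(5.10)^0.47 = 736 K; P₂ = P₁(V₁/V₂)^n = 4720 kPa.
W = (P₁V₁−P₂V₂)/(n−1) = (430×6.37−4720×1.25)/0.47 = -6710 J.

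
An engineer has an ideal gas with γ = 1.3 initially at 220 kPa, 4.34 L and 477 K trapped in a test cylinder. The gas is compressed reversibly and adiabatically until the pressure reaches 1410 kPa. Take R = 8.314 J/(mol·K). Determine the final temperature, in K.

Adiabatic: T₂/T₁ = (P₂/P₁)^((γ−1)/γ) ⇒ T₂ = 477×(6.41)^0.231 = 732 K; V₂ = 1.04 L.

732 K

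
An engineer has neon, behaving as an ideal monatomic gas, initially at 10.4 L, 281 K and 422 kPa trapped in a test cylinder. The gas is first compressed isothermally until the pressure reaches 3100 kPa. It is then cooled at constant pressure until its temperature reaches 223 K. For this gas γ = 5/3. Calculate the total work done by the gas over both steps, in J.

n = P₁V₁/(RT₁) = 422×10.4/(8.314×281) = 1.88 mol.
Step 1 — Isothermal: T stays 281 K; PV = const ⇒ V₂ = 1.42 L, P₂ = 3100 kPa.
ΔU = 0 (ideal gas, T constant).
W = nRT ln(V₂/V₁) = 1.88×8.314×281×ln(0.136) = -8750 J.
Q = ΔU + W = -8750 J.
State after step 1: P = 3100 kPa, V = 1.42 L, T = 281 K.
Step 2 — Isobaric: P stays 3100 kPa; V/T = const ⇒ T₂ = 223 K, V₂ = 1.12 L.
W = PΔV = 3100×(1.12−1.42) kPa·L = -906 J.
ΔU = nCvΔT = 1.88×12.5×(223−281) = -1360 J.
Q = ΔU + W = nCpΔT = -2260 J.
Net over both steps: W = -9660 J, Q = -11000 J, ΔU = -1360 J.

-9660 J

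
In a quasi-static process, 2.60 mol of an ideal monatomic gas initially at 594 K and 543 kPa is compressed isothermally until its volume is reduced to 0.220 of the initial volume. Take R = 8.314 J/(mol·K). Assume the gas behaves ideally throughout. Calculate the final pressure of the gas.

2470 kPa

V₁ = nRT₁/P₁ = 2.60×8.314×594/543 = 23.6 L.
Isothermal: T stays 594 K; PV = const ⇒ V₂ = 5.20 L, P₂ = 2470 kPa.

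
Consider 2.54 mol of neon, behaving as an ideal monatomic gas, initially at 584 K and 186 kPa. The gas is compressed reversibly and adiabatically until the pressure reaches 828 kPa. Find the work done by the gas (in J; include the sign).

-15100 J

V₁ = nRT₁/P₁ = 2.54×8.314×584/186 = 66.3 L.
Adiabatic: T₂/T₁ = (P₂/P₁)^((γ−1)/γ) ⇒ T₂ = 584×(4.45)^0.400 = 1060 K; V₂ = 27.1 L.
ΔU = nCvΔT = 2.54×12.5×(1060−584) = 15100 J.
Q = 0 for an adiabatic process, so W = −ΔU = -15100 J.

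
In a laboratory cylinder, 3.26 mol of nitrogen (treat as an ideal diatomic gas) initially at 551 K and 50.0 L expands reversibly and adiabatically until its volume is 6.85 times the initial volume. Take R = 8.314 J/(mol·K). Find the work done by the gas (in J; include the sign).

20000 J

P₁ = nRT₁/V₁ = 3.26×8.314×551/50.0 = 299 kPa.
Adiabatic: TV^(γ−1) = const ⇒ T₂ = 551×(0.146)^0.400 = 255 K; PV^γ = const ⇒ P₂ = 20.2 kPa.
ΔU = nCvΔT = 3.26×20.8×(255−551) = -20000 J.
Q = 0 for an adiabatic process, so W = −ΔU = 20000 J.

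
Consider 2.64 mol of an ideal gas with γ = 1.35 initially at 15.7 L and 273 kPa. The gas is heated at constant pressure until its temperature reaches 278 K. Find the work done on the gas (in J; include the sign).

T₁ = P₁V₁/(nR) = 273×15.7/(2.64×8.314) = 195 K.
Isobaric: P stays 273 kPa; V/T = const ⇒ T₂ = 278 K, V₂ = 22.4 L.
W = PΔV = 273×(22.4−15.7) kPa·L = 1820 J.
Work done on the gas = −W_by = -1820 J.

-1820 J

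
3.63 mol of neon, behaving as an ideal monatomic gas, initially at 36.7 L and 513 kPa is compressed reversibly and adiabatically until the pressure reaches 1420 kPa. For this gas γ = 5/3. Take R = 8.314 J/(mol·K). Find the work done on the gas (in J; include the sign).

T₁ = P₁V₁/(nR) = 513×36.7/(3.63×8.314) = 624 K.
Adiabatic: T₂/T₁ = (P₂/P₁)^((γ−1)/γ) ⇒ T₂ = 624×(2.77)^0.400 = 937 K; V₂ = 19.9 L.
ΔU = nCvΔT = 3.63×12.5×(937−624) = 14200 J.
Q = 0 for an adiabatic process, so W = −ΔU = -14200 J.
Work done on the gas = −W_by = 14200 J.

14200 J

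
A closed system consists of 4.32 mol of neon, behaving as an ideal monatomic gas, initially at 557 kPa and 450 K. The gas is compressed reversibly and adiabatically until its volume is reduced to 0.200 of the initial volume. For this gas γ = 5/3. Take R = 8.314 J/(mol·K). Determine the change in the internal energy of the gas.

46600 J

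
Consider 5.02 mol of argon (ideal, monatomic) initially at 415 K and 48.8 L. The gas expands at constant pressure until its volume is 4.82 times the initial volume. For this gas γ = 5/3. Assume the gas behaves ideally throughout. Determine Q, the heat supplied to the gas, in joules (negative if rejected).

165000 J

P₁ = nRT₁/V₁ = 5.02×8.314×415/48.8 = 355 kPa.
Isobaric: P stays 355 kPa; V/T = const ⇒ T₂ = 2000 K, V₂ = 235 L.
W = PΔV = 355×(235−48.8) kPa·L = 66200 J.
ΔU = nCvΔT = 5.02×12.5×(2000−415) = 99200 J.
Q = ΔU + W = nCpΔT = 165000 J.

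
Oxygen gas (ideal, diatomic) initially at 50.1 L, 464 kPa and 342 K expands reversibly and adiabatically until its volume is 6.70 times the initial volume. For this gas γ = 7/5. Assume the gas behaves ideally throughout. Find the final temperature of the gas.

160 K

Adiabatic: TV^(γ−1) = const ⇒ T₂ = 342×(0.149)^0.400 = 160 K; PV^γ = const ⇒ P₂ = 32.4 kPa.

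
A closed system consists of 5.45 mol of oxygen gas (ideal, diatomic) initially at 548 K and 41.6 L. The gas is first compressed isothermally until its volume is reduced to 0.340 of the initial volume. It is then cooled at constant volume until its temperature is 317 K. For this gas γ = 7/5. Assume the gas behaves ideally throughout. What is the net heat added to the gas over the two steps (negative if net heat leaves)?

P₁ = nRT₁/V₁ = 5.45×8.314×548/41.6 = 597 kPa.
Step 1 — Isothermal: T stays 548 K; PV = const ⇒ V₂ = 14.1 L, P₂ = 1760 kPa.
ΔU = 0 (ideal gas, T constant).
W = nRT ln(V₂/V₁) = 5.45×8.314×548×ln(0.340) = -26800 J.
Q = ΔU + W = -26800 J.
State after step 1: P = 1760 kPa, V = 14.1 L, T = 548 K.
Step 2 — Isochoric: V stays 14.1 L; P/T = const ⇒ T₂ = 317 K, P₂ = 1020 kPa.
W = 0 (no volume change).
ΔU = nCvΔT = 5.45×20.8×(317−548) = -26200 J.
Q = ΔU = -26200 J.
Net over both steps: W = -26800 J, Q = -53000 J, ΔU = -26200 J.

-53000 J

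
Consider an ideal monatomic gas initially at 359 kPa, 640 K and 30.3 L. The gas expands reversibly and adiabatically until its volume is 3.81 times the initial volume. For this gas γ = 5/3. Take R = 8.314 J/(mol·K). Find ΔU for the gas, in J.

n = P₁V₁/(RT₁) = 359×30.3/(8.314×640) = 2.04 mol.
Adiabatic: TV^(γ−1) = const ⇒ T₂ = 640×(0.262)^0.667 = 262 K; PV^γ = const ⇒ P₂ = 38.6 kPa.
For an ideal gas ΔU = nCvΔT with Cv = (3/2)R = 12.5 J/(mol·K).
ΔU = 2.04×12.5×(262−640) = -9630 J.

-9630 J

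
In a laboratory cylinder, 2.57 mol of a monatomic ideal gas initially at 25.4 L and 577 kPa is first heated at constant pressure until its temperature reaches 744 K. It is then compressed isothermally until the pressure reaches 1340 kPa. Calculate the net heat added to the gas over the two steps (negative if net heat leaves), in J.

-10300 J

T₁ = P₁V₁/(nR) = 577×25.4/(2.57×8.314) = 686 K.
Step 1 — Isobaric: P stays 577 kPa; V/T = const ⇒ T₂ = 744 K, V₂ = 27.6 L.
W = PΔV = 577×(27.6−25.4) kPa·L = 1240 J.
ΔU = nCvΔT = 2.57×12.5×(744−686) = 1860 J.
Q = ΔU + W = nCpΔT = 3100 J.
State after step 1: P = 577 kPa, V = 27.6 L, T = 744 K.
Step 2 — Isothermal: T stays 744 K; PV = const ⇒ V₂ = 11.9 L, P₂ = 1340 kPa.
ΔU = 0 (ideal gas, T constant).
W = nRT ln(V₂/V₁) = 2.57×8.314×744×ln(0.431) = -13400 J.
Q = ΔU + W = -13400 J.
Net over both steps: W = -12200 J, Q = -10300 J, ΔU = 1860 J.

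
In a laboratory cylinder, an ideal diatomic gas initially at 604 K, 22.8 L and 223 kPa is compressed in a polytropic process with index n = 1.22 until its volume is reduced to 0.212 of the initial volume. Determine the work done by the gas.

-9400 J

n = P₁V₁/(RT₁) = 223×22.8/(8.314×604) = 1.01 mol.
Polytropic n=1.22: T₂ = T₁(V₁/V₂)^(n−1) = 604×(4.72)^0.22 = 850 K; P₂ = P₁(V₁/V₂)^n = 1480 kPa.
W = (P₁V₁−P₂V₂)/(n−1) = (223×22.8−1480×4.83)/0.22 = -9400 J.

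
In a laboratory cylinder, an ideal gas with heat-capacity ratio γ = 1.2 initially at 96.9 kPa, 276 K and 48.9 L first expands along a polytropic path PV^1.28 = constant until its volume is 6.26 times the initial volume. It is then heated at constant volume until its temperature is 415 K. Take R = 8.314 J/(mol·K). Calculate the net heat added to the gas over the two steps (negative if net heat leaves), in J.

n = P₁V₁/(RT₁) = 96.9×48.9/(8.314×276) = 2.06 mol.
Step 1 — Polytropic n=1.28: T₂ = T₁(V₁/V₂)^(n−1) = 276×(0.160)^0.28 = 165 K; P₂ = P₁(V₁/V₂)^n = 9.26 kPa.
W = (P₁V₁−P₂V₂)/(n−1) = (96.9×48.9−9.26×306)/0.28 = 6800 J.
ΔU = nCvΔT = 2.06×41.6×(165−276) = -9520 J.
Q = ΔU + W = -2720 J.
State after step 1: P = 9.26 kPa, V = 306 L, T = 165 K.
Step 2 — Isochoric: V stays 306 L; P/T = const ⇒ T₂ = 415 K, P₂ = 23.3 kPa.
W = 0 (no volume change).
ΔU = nCvΔT = 2.06×41.6×(415−165) = 21400 J.
Q = ΔU = 21400 J.
Net over both steps: W = 6800 J, Q = 18700 J, ΔU = 11900 J.

18700 J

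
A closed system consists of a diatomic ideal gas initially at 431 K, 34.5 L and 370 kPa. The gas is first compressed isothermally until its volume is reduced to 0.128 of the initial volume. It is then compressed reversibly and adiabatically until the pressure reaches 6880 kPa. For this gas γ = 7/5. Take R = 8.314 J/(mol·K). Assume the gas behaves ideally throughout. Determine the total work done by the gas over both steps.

n = P₁V₁/(RT₁) = 370×34.5/(8.314×431) = 3.56 mol.
Step 1 — Isothermal: T stays 431 K; PV = const ⇒ V₂ = 4.42 L, P₂ = 2890 kPa.
ΔU = 0 (ideal gas, T constant).
W = nRT ln(V₂/V₁) = 3.56×8.314×431×ln(0.128) = -26200 J.
Q = ΔU + W = -26200 J.
State after step 1: P = 2890 kPa, V = 4.42 L, T = 431 K.
Step 2 — Adiabatic: T₂/T₁ = (P₂/P₁)^((γ−1)/γ) ⇒ T₂ = 431×(2.38)^0.286 = 552 K; V₂ = 2.38 L.
ΔU = nCvΔT = 3.56×20.8×(552−431) = 8970 J.
Q = 0 for an adiabatic process, so W = −ΔU = -8970 J.
Net over both steps: W = -35200 J, Q = -26200 J, ΔU = 8970 J.

-35200 J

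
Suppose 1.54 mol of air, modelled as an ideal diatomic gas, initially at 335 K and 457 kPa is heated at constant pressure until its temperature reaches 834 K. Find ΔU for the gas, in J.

16000 J

V₁ = nRT₁/P₁ = 1.54×8.314×335/457 = 9.39 L.
Isobaric: P stays 457 kPa; V/T = const ⇒ T₂ = 834 K, V₂ = 23.4 L.
For an ideal gas ΔU = nCvΔT with Cv = (5/2)R = 20.8 J/(mol·K).
ΔU = 1.54×20.8×(834−335) = 16000 J.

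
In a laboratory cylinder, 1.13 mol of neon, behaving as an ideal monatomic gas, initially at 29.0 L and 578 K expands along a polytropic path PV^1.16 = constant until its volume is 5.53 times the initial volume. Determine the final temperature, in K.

440 K

P₁ = nRT₁/V₁ = 1.13×8.314×578/29.0 = 187 kPa.
Polytropic n=1.16: T₂ = T₁(V₁/V₂)^(n−1) = 578×(0.181)^0.16 = 440 K; P₂ = P₁(V₁/V₂)^n = 25.8 kPa.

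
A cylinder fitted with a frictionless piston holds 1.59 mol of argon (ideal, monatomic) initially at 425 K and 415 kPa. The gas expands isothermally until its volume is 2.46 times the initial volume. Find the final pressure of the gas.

169 kPa

V₁ = nRT₁/P₁ = 1.59×8.314×425/415 = 13.5 L.
Isothermal: T stays 425 K; PV = const ⇒ V₂ = 33.3 L, P₂ = 169 kPa.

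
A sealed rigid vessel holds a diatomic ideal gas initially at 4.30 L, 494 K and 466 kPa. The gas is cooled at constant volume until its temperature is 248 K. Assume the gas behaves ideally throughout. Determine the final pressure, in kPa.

234 kPa

Isochoric: V stays 4.30 L; P/T = const ⇒ T₂ = 248 K, P₂ = 234 kPa.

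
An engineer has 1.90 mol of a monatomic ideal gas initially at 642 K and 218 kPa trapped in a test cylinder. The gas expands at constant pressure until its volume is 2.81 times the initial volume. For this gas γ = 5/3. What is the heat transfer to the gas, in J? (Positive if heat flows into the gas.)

45900 J

V₁ = nRT₁/P₁ = 1.90×8.314×642/218 = 46.5 L.
Isobaric: P stays 218 kPa; V/T = const ⇒ T₂ = 1800 K, V₂ = 131 L.
W = PΔV = 218×(131−46.5) kPa·L = 18400 J.
ΔU = nCvΔT = 1.90×12.5×(1800−642) = 27500 J.
Q = ΔU + W = nCpΔT = 45900 J.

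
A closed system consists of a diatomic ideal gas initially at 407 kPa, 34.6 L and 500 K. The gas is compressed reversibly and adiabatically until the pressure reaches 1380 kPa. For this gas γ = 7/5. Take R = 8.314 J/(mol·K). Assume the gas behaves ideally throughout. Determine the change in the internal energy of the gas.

n = P₁V₁/(RT₁) = 407×34.6/(8.314×500) = 3.39 mol.
Adiabatic: T₂/T₁ = (P₂/P₁)^((γ−1)/γ) ⇒ T₂ = 500×(3.39)^0.286 = 709 K; V₂ = 14.5 L.
For an ideal gas ΔU = nCvΔT with Cv = (5/2)R = 20.8 J/(mol·K).
ΔU = 3.39×20.8×(709−500) = 14700 J.

14700 J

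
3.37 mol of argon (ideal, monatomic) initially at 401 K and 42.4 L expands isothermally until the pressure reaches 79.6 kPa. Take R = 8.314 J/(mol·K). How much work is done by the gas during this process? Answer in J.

13500 J

P₁ = nRT₁/V₁ = 3.37×8.314×401/42.4 = 265 kPa.
Isothermal: T stays 401 K; PV = const ⇒ V₂ = 141 L, P₂ = 79.6 kPa.
W = nRT ln(V₂/V₁) = 3.37×8.314×401×ln(3.33) = 13500 J.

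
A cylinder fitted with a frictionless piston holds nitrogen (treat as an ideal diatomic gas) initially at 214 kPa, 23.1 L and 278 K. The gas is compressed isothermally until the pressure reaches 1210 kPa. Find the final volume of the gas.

4.09 L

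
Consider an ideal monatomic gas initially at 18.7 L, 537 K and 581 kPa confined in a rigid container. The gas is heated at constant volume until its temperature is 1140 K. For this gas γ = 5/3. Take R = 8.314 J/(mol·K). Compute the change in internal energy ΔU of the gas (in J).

n = P₁V₁/(RT₁) = 581×18.7/(8.314×537) = 2.43 mol.
Isochoric: V stays 18.7 L; P/T = const ⇒ T₂ = 1140 K, P₂ = 1230 kPa.
For an ideal gas ΔU = nCvΔT with Cv = (3/2)R = 12.5 J/(mol·K).
ΔU = 2.43×12.5×(1140−537) = 18300 J.

18300 J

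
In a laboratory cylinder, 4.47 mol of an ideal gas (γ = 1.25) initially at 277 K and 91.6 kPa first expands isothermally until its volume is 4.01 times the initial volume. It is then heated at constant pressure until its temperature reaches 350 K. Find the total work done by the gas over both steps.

17000 J

V₁ = nRT₁/P₁ = 4.47×8.314×277/91.6 = 112 L.
Step 1 — Isothermal: T stays 277 K; PV = const ⇒ V₂ = 451 L, P₂ = 22.8 kPa.
ΔU = 0 (ideal gas, T constant).
W = nRT ln(V₂/V₁) = 4.47×8.314×277×ln(4.01) = 14300 J.
Q = ΔU + W = 14300 J.
State after step 1: P = 22.8 kPa, V = 451 L, T = 277 K.
Step 2 — Isobaric: P stays 22.8 kPa; V/T = const ⇒ T₂ = 350 K, V₂ = 569 L.
W = PΔV = 22.8×(569−451) kPa·L = 2710 J.
ΔU = nCvΔT = 4.47×33.3×(350−277) = 10900 J.
Q = ΔU + W = nCpΔT = 13600 J.
Net over both steps: W = 17000 J, Q = 27900 J, ΔU = 10900 J.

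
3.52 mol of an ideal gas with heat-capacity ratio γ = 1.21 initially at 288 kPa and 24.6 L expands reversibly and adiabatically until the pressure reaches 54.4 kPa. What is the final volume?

T₁ = P₁V₁/(nR) = 288×24.6/(3.52×8.314) = 242 K.
Adiabatic: T₂/T₁ = (P₂/P₁)^((γ−1)/γ) ⇒ T₂ = 242×(0.189)^0.174 = 181 K; V₂ = 97.5 L.

97.5 L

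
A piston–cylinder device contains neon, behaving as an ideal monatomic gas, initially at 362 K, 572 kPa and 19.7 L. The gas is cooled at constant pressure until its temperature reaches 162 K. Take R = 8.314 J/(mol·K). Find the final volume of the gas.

Isobaric: P stays 572 kPa; V/T = const ⇒ T₂ = 162 K, V₂ = 8.82 L.

8.82 L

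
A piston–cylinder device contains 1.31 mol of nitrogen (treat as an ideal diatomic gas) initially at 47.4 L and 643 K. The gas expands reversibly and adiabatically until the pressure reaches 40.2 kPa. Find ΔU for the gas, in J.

-5440 J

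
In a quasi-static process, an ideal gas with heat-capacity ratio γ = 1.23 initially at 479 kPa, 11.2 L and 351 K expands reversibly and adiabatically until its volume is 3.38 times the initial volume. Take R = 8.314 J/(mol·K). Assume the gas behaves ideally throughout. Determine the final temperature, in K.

265 K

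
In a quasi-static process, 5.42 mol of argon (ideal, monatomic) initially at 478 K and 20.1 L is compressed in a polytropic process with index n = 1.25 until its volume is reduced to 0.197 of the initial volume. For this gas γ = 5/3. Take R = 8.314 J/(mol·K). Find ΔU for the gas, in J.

16200 J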